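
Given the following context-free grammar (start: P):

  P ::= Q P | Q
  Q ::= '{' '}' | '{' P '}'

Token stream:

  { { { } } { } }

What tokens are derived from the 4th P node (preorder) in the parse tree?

{ }

[P [Q { [P [Q { [P [Q { }]] }] [P [Q { }]]] }]]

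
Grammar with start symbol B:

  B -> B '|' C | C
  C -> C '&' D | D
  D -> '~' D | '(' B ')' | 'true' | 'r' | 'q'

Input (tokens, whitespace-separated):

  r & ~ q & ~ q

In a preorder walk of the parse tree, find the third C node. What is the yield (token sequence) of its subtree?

r

[B [C [C [C [D r]] & [D ~ [D q]]] & [D ~ [D q]]]]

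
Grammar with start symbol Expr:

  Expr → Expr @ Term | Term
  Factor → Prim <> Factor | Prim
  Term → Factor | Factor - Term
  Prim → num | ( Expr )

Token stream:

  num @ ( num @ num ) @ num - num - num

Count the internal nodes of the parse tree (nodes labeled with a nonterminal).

26

[Expr [Expr [Expr [Term [Factor [Prim num]]]] @ [Term [Factor [Prim ( [Expr [Expr [Term [Factor [Prim num]]]] @ [Term [Factor [Prim num]]]] )]]]] @ [Term [Factor [Prim num]] - [Term [Factor [Prim num]] - [Term [Factor [Prim num]]]]]]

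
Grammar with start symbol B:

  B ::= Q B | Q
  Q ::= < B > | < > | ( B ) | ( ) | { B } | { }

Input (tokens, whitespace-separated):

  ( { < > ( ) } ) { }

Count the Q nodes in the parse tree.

[B [Q ( [B [Q { [B [Q < >] [B [Q ( )]]] }]] )] [B [Q { }]]]

5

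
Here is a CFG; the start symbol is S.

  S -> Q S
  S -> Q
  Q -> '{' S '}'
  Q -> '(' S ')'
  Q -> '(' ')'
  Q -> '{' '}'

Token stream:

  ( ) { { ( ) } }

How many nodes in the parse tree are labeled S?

4

[S [Q ( )] [S [Q { [S [Q { [S [Q ( )]] }]] }]]]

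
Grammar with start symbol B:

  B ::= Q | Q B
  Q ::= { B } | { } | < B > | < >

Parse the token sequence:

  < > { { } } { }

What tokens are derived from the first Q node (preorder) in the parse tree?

< >

[B [Q < >] [B [Q { [B [Q { }]] }] [B [Q { }]]]]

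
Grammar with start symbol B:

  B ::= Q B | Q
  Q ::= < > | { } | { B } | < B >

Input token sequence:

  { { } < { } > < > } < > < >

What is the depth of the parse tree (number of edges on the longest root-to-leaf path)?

[B [Q { [B [Q { }] [B [Q < [B [Q { }]] >] [B [Q < >]]]] }] [B [Q < >] [B [Q < >]]]]

7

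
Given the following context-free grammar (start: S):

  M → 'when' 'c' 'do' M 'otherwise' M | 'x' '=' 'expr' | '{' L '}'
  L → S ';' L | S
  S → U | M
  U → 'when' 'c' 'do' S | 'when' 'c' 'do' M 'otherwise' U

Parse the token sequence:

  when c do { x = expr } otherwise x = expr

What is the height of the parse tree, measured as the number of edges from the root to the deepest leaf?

6

[S [M when c do [M { [L [S [M x = expr]]] }] otherwise [M x = expr]]]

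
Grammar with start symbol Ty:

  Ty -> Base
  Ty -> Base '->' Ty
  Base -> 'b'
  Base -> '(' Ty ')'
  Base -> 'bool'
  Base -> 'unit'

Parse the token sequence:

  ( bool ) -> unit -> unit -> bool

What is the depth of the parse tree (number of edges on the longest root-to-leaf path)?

[Ty [Base ( [Ty [Base bool]] )] -> [Ty [Base unit] -> [Ty [Base unit] -> [Ty [Base bool]]]]]

5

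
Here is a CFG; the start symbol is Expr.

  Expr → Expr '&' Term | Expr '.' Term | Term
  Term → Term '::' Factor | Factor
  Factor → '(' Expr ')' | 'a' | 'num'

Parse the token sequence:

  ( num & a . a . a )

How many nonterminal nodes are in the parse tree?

15

[Expr [Term [Factor ( [Expr [Expr [Expr [Expr [Term [Factor num]]] & [Term [Factor a]]] . [Term [Factor a]]] . [Term [Factor a]]] )]]]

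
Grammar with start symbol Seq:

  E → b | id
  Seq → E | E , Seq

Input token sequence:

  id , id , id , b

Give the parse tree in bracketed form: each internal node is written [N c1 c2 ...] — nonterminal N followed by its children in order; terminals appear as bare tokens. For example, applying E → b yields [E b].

Seq
E , Seq
id , Seq
id , E , Seq
id , id , Seq
id , id , E , Seq
id , id , id , Seq
id , id , id , E
id , id , id , b

[Seq [E id] , [Seq [E id] , [Seq [E id] , [Seq [E b]]]]]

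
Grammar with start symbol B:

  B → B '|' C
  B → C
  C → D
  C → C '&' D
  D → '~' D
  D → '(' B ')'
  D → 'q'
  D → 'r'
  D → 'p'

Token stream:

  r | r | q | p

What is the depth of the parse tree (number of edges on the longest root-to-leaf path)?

6

[B [B [B [B [C [D r]]] | [C [D r]]] | [C [D q]]] | [C [D p]]]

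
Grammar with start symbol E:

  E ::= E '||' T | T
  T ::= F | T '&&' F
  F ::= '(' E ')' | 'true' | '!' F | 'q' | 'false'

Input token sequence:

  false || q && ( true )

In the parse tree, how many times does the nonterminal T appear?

4

[E [E [T [F false]]] || [T [T [F q]] && [F ( [E [T [F true]]] )]]]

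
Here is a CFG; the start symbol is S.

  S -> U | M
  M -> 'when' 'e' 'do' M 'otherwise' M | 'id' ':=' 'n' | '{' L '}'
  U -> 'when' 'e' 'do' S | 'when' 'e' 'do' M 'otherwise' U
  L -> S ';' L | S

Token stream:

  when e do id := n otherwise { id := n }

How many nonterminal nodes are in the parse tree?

[S [M when e do [M id := n] otherwise [M { [L [S [M id := n]]] }]]]

7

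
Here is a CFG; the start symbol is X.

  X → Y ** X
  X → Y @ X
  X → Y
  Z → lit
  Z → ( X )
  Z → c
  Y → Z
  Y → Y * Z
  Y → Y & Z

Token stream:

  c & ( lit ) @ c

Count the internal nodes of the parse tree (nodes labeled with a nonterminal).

[X [Y [Y [Z c]] & [Z ( [X [Y [Z lit]]] )]] @ [X [Y [Z c]]]]

11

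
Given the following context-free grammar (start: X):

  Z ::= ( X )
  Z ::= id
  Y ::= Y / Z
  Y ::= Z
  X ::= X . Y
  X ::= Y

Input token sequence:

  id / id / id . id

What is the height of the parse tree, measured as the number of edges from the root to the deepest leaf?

[X [X [Y [Y [Y [Z id]] / [Z id]] / [Z id]]] . [Y [Z id]]]

6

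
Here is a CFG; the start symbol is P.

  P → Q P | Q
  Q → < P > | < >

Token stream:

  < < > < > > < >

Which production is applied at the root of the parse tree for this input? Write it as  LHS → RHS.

[P [Q < [P [Q < >] [P [Q < >]]] >] [P [Q < >]]]

P → Q P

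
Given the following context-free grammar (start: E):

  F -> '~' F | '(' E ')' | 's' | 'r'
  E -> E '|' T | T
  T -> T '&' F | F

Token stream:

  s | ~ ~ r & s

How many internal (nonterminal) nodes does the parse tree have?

[E [E [T [F s]]] | [T [T [F ~ [F ~ [F r]]]] & [F s]]]

10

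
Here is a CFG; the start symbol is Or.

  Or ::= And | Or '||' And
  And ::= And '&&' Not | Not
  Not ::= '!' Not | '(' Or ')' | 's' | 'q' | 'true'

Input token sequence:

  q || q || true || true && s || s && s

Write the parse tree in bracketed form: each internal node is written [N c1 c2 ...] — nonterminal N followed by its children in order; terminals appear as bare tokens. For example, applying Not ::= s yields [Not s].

[Or [Or [Or [Or [Or [And [Not q]]] || [And [Not q]]] || [And [Not true]]] || [And [And [Not true]] && [Not s]]] || [And [And [Not s]] && [Not s]]]

Or
Or || And
Or || And || And
Or || And || And || And
Or || And || And || And || And
And || And || And || And || And
Not || And || And || And || And
q || And || And || And || And
q || Not || And || And || And
q || q || And || And || And
q || q || Not || And || And
q || q || true || And || And
q || q || true || And && Not || And
q || q || true || Not && Not || And
q || q || true || true && Not || And
q || q || true || true && s || And
q || q || true || true && s || And && Not
q || q || true || true && s || Not && Not
q || q || true || true && s || s && Not
q || q || true || true && s || s && s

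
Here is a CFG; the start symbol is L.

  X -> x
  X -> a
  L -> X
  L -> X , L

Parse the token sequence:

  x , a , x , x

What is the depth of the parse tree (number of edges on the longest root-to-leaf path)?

5

[L [X x] , [L [X a] , [L [X x] , [L [X x]]]]]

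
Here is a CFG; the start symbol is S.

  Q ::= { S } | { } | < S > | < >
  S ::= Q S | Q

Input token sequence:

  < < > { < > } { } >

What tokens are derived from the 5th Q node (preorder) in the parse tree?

{ }

[S [Q < [S [Q < >] [S [Q { [S [Q < >]] }] [S [Q { }]]]] >]]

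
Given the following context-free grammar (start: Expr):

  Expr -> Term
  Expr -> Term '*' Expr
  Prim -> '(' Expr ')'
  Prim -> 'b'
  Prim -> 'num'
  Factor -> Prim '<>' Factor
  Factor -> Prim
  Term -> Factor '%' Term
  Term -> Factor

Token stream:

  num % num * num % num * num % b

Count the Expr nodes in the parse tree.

[Expr [Term [Factor [Prim num]] % [Term [Factor [Prim num]]]] * [Expr [Term [Factor [Prim num]] % [Term [Factor [Prim num]]]] * [Expr [Term [Factor [Prim num]] % [Term [Factor [Prim b]]]]]]]

3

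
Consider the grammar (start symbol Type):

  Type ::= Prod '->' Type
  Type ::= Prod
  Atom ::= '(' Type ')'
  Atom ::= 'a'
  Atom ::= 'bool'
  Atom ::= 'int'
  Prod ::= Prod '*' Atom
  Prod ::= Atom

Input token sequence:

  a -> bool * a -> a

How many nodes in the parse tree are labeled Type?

[Type [Prod [Atom a]] -> [Type [Prod [Prod [Atom bool]] * [Atom a]] -> [Type [Prod [Atom a]]]]]

3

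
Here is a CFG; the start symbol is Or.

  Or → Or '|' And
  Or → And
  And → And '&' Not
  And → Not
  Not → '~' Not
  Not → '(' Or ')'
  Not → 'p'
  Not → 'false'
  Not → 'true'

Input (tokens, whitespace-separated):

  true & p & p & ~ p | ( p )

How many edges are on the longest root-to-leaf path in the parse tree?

[Or [Or [And [And [And [And [Not true]] & [Not p]] & [Not p]] & [Not ~ [Not p]]]] | [And [Not ( [Or [And [Not p]]] )]]]

7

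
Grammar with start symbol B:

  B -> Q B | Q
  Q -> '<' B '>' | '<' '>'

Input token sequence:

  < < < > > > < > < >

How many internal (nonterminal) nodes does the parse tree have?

[B [Q < [B [Q < [B [Q < >]] >]] >] [B [Q < >] [B [Q < >]]]]

10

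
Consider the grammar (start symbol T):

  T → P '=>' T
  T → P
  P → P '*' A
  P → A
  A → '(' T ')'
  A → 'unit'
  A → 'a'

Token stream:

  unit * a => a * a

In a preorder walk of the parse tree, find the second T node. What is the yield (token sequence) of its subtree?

a * a

[T [P [P [A unit]] * [A a]] => [T [P [P [A a]] * [A a]]]]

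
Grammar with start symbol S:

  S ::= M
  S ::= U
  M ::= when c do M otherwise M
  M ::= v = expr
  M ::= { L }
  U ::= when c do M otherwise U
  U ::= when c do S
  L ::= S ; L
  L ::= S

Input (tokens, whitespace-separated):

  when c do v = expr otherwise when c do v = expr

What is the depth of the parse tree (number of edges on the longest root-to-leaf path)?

[S [U when c do [M v = expr] otherwise [U when c do [S [M v = expr]]]]]

5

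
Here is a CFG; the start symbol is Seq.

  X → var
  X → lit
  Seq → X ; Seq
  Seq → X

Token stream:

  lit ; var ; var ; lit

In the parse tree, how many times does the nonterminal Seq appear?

[Seq [X lit] ; [Seq [X var] ; [Seq [X var] ; [Seq [X lit]]]]]

4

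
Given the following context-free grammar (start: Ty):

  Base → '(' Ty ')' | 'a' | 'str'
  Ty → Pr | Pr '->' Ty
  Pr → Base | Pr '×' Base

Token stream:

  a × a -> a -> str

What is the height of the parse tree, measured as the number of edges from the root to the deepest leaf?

5

[Ty [Pr [Pr [Base a]] × [Base a]] -> [Ty [Pr [Base a]] -> [Ty [Pr [Base str]]]]]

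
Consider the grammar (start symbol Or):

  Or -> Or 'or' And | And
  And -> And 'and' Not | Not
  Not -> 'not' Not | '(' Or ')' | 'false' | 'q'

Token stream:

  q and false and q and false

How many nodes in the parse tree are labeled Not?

4

[Or [And [And [And [And [Not q]] and [Not false]] and [Not q]] and [Not false]]]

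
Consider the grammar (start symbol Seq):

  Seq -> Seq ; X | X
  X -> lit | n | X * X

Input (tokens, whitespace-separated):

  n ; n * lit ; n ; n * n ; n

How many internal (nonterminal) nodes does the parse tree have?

[Seq [Seq [Seq [Seq [Seq [X n]] ; [X [X n] * [X lit]]] ; [X n]] ; [X [X n] * [X n]]] ; [X n]]

14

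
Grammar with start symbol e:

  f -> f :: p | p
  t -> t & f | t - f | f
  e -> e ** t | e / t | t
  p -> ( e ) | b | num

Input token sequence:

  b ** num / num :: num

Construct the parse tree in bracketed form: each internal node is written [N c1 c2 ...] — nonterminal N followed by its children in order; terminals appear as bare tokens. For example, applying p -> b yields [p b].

e
e / t
e ** t / t
t ** t / t
f ** t / t
p ** t / t
b ** t / t
b ** f / t
b ** p / t
b ** num / t
b ** num / f
b ** num / f :: p
b ** num / p :: p
b ** num / num :: p
b ** num / num :: num

[e [e [e [t [f [p b]]]] ** [t [f [p num]]]] / [t [f [f [p num]] :: [p num]]]]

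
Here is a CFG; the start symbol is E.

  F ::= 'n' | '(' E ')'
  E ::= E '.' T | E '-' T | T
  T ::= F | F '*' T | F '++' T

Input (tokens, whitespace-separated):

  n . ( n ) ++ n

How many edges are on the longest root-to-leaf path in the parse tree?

6

[E [E [T [F n]]] . [T [F ( [E [T [F n]]] )] ++ [T [F n]]]]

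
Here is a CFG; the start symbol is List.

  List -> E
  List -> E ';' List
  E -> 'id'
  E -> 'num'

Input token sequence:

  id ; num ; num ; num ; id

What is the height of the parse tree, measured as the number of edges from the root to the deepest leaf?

6

[List [E id] ; [List [E num] ; [List [E num] ; [List [E num] ; [List [E id]]]]]]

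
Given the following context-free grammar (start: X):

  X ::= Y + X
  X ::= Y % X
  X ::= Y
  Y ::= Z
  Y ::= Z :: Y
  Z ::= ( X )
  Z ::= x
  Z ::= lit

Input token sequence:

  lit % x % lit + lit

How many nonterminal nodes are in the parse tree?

12

[X [Y [Z lit]] % [X [Y [Z x]] % [X [Y [Z lit]] + [X [Y [Z lit]]]]]]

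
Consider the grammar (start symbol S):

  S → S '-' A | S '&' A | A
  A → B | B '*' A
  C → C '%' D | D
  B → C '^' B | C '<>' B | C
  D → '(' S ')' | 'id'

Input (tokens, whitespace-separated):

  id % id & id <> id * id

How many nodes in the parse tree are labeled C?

5

[S [S [A [B [C [C [D id]] % [D id]]]]] & [A [B [C [D id]] <> [B [C [D id]]]] * [A [B [C [D id]]]]]]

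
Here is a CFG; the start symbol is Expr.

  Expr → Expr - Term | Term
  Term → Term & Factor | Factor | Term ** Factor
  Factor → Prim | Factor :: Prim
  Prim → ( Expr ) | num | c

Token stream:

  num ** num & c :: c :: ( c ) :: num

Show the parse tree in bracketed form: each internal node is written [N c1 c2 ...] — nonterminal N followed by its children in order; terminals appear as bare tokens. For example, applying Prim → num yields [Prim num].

Expr
Term
Term & Factor
Term ** Factor & Factor
Factor ** Factor & Factor
Prim ** Factor & Factor
num ** Factor & Factor
num ** Prim & Factor
num ** num & Factor
num ** num & Factor :: Prim
num ** num & Factor :: Prim :: Prim
num ** num & Factor :: Prim :: Prim :: Prim
num ** num & Prim :: Prim :: Prim :: Prim
num ** num & c :: Prim :: Prim :: Prim
num ** num & c :: c :: Prim :: Prim
num ** num & c :: c :: ( Expr ) :: Prim
num ** num & c :: c :: ( Term ) :: Prim
num ** num & c :: c :: ( Factor ) :: Prim
num ** num & c :: c :: ( Prim ) :: Prim
num ** num & c :: c :: ( c ) :: Prim
num ** num & c :: c :: ( c ) :: num

[Expr [Term [Term [Term [Factor [Prim num]]] ** [Factor [Prim num]]] & [Factor [Factor [Factor [Factor [Prim c]] :: [Prim c]] :: [Prim ( [Expr [Term [Factor [Prim c]]]] )]] :: [Prim num]]]]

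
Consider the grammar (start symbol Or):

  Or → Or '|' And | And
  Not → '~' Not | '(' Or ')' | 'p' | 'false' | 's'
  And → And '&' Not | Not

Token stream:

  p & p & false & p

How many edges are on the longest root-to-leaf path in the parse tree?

[Or [And [And [And [And [Not p]] & [Not p]] & [Not false]] & [Not p]]]

6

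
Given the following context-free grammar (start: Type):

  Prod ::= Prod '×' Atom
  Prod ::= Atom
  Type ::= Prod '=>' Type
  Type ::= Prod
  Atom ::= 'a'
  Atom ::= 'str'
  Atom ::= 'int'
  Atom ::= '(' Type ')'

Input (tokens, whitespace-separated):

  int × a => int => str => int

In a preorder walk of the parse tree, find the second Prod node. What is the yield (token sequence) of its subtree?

[Type [Prod [Prod [Atom int]] × [Atom a]] => [Type [Prod [Atom int]] => [Type [Prod [Atom str]] => [Type [Prod [Atom int]]]]]]

int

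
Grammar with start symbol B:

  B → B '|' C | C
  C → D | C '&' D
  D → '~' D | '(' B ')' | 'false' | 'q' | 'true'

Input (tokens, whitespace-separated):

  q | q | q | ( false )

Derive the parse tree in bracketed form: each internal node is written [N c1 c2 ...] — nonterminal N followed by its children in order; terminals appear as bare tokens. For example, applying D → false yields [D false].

[B [B [B [B [C [D q]]] | [C [D q]]] | [C [D q]]] | [C [D ( [B [C [D false]]] )]]]

B
B | C
B | C | C
B | C | C | C
C | C | C | C
D | C | C | C
q | C | C | C
q | D | C | C
q | q | C | C
q | q | D | C
q | q | q | C
q | q | q | D
q | q | q | ( B )
q | q | q | ( C )
q | q | q | ( D )
q | q | q | ( false )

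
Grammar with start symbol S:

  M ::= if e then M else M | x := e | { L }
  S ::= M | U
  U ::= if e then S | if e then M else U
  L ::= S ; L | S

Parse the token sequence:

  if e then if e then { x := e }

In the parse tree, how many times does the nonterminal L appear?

1

[S [U if e then [S [U if e then [S [M { [L [S [M x := e]]] }]]]]]]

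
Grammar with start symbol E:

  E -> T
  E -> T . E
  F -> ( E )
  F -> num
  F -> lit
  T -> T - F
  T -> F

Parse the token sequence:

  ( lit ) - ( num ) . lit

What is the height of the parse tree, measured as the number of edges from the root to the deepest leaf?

[E [T [T [F ( [E [T [F lit]]] )]] - [F ( [E [T [F num]]] )]] . [E [T [F lit]]]]

7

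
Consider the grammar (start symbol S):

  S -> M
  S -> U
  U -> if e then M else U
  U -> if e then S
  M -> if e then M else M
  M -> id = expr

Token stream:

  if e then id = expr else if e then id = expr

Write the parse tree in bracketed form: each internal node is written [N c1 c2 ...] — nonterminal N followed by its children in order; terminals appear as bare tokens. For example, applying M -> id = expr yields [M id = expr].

S
U
if e then M else U
if e then id = expr else U
if e then id = expr else if e then S
if e then id = expr else if e then M
if e then id = expr else if e then id = expr

[S [U if e then [M id = expr] else [U if e then [S [M id = expr]]]]]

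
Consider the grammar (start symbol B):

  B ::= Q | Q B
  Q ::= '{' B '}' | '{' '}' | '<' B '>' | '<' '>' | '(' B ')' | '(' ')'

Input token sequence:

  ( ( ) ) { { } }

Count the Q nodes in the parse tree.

[B [Q ( [B [Q ( )]] )] [B [Q { [B [Q { }]] }]]]

4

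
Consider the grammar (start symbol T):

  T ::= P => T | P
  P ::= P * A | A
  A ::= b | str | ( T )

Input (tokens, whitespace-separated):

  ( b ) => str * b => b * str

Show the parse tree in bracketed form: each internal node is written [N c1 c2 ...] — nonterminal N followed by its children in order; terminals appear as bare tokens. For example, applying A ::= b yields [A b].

T
P => T
A => T
( T ) => T
( P ) => T
( A ) => T
( b ) => T
( b ) => P => T
( b ) => P * A => T
( b ) => A * A => T
( b ) => str * A => T
( b ) => str * b => T
( b ) => str * b => P
( b ) => str * b => P * A
( b ) => str * b => A * A
( b ) => str * b => b * A
( b ) => str * b => b * str

[T [P [A ( [T [P [A b]]] )]] => [T [P [P [A str]] * [A b]] => [T [P [P [A b]] * [A str]]]]]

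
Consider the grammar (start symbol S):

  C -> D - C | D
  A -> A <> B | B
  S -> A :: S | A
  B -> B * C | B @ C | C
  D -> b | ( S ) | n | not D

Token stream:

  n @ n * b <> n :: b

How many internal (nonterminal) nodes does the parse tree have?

[S [A [A [B [B [B [C [D n]]] @ [C [D n]]] * [C [D b]]]] <> [B [C [D n]]]] :: [S [A [B [C [D b]]]]]]

20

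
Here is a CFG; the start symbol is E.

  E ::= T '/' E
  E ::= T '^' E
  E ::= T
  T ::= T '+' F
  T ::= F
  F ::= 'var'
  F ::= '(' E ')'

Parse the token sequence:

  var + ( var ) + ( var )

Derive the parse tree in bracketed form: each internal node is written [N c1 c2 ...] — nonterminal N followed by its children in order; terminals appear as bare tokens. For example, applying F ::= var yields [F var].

E
T
T + F
T + F + F
F + F + F
var + F + F
var + ( E ) + F
var + ( T ) + F
var + ( F ) + F
var + ( var ) + F
var + ( var ) + ( E )
var + ( var ) + ( T )
var + ( var ) + ( F )
var + ( var ) + ( var )

[E [T [T [T [F var]] + [F ( [E [T [F var]]] )]] + [F ( [E [T [F var]]] )]]]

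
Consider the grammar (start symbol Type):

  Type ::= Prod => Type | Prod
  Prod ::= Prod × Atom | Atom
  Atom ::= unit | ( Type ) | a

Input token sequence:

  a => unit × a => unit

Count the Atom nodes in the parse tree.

[Type [Prod [Atom a]] => [Type [Prod [Prod [Atom unit]] × [Atom a]] => [Type [Prod [Atom unit]]]]]

4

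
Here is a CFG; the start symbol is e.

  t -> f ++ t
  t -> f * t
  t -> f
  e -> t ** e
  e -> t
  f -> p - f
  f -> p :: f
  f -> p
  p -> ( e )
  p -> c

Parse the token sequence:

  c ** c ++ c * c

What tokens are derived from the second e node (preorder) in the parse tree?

c ++ c * c

[e [t [f [p c]]] ** [e [t [f [p c]] ++ [t [f [p c]] * [t [f [p c]]]]]]]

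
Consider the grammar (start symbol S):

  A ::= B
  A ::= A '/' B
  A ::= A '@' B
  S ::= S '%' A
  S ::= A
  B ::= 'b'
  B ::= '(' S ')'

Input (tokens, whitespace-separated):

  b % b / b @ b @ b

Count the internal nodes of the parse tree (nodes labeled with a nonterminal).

12

[S [S [A [B b]]] % [A [A [A [A [B b]] / [B b]] @ [B b]] @ [B b]]]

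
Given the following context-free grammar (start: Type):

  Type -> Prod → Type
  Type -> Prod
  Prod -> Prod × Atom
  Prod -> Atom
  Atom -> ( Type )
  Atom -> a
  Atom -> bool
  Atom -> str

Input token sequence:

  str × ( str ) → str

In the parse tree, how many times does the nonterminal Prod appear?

[Type [Prod [Prod [Atom str]] × [Atom ( [Type [Prod [Atom str]]] )]] → [Type [Prod [Atom str]]]]

4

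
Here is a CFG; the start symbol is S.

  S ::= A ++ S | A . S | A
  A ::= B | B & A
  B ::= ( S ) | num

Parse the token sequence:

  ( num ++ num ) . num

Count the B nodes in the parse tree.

[S [A [B ( [S [A [B num]] ++ [S [A [B num]]]] )]] . [S [A [B num]]]]

4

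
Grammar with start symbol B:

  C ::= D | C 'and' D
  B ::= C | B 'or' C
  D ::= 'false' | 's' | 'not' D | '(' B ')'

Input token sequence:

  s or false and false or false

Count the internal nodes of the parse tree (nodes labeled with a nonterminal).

[B [B [B [C [D s]]] or [C [C [D false]] and [D false]]] or [C [D false]]]

11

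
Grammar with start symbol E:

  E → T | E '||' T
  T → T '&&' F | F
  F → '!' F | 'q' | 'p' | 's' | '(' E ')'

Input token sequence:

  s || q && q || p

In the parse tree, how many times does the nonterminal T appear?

[E [E [E [T [F s]]] || [T [T [F q]] && [F q]]] || [T [F p]]]

4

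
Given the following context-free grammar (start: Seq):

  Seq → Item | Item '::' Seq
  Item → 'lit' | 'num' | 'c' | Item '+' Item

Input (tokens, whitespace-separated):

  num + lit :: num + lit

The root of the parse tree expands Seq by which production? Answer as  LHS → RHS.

Seq → Item '::' Seq

[Seq [Item [Item num] + [Item lit]] :: [Seq [Item [Item num] + [Item lit]]]]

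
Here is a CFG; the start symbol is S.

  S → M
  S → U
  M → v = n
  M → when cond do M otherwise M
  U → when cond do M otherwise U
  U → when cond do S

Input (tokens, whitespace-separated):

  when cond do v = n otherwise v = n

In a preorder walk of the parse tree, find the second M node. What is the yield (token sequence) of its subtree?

v = n

[S [M when cond do [M v = n] otherwise [M v = n]]]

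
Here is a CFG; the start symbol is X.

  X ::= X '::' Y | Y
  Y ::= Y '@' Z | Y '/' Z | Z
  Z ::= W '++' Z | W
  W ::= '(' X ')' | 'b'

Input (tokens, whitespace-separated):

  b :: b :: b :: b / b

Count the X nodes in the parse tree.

4

[X [X [X [X [Y [Z [W b]]]] :: [Y [Z [W b]]]] :: [Y [Z [W b]]]] :: [Y [Y [Z [W b]]] / [Z [W b]]]]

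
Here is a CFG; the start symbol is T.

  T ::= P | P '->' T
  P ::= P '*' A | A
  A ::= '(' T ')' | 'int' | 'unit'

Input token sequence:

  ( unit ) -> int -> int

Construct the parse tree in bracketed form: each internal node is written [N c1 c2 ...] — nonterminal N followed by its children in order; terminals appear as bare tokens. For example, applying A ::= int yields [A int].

T
P -> T
A -> T
( T ) -> T
( P ) -> T
( A ) -> T
( unit ) -> T
( unit ) -> P -> T
( unit ) -> A -> T
( unit ) -> int -> T
( unit ) -> int -> P
( unit ) -> int -> A
( unit ) -> int -> int

[T [P [A ( [T [P [A unit]]] )]] -> [T [P [A int]] -> [T [P [A int]]]]]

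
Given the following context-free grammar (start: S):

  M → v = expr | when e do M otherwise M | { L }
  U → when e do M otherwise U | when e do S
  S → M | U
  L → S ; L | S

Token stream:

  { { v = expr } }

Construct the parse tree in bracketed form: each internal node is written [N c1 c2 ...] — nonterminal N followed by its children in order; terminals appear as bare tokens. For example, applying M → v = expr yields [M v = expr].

S
M
{ L }
{ S }
{ M }
{ { L } }
{ { S } }
{ { M } }
{ { v = expr } }

[S [M { [L [S [M { [L [S [M v = expr]]] }]]] }]]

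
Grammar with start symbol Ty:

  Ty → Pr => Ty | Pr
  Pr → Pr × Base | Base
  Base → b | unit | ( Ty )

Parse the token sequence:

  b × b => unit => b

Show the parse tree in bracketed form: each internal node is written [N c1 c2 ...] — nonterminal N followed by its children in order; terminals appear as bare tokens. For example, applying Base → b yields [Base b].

Ty
Pr => Ty
Pr × Base => Ty
Base × Base => Ty
b × Base => Ty
b × b => Ty
b × b => Pr => Ty
b × b => Base => Ty
b × b => unit => Ty
b × b => unit => Pr
b × b => unit => Base
b × b => unit => b

[Ty [Pr [Pr [Base b]] × [Base b]] => [Ty [Pr [Base unit]] => [Ty [Pr [Base b]]]]]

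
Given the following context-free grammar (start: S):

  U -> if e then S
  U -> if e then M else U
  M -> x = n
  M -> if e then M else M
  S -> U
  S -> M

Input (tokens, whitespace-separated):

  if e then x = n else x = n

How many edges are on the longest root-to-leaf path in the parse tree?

[S [M if e then [M x = n] else [M x = n]]]

3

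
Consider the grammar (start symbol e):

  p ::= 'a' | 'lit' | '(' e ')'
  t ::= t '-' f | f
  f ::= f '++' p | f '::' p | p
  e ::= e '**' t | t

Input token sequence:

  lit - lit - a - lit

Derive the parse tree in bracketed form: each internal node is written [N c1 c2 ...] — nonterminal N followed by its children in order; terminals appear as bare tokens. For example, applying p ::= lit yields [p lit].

e
t
t - f
t - f - f
t - f - f - f
f - f - f - f
p - f - f - f
lit - f - f - f
lit - p - f - f
lit - lit - f - f
lit - lit - p - f
lit - lit - a - f
lit - lit - a - p
lit - lit - a - lit

[e [t [t [t [t [f [p lit]]] - [f [p lit]]] - [f [p a]]] - [f [p lit]]]]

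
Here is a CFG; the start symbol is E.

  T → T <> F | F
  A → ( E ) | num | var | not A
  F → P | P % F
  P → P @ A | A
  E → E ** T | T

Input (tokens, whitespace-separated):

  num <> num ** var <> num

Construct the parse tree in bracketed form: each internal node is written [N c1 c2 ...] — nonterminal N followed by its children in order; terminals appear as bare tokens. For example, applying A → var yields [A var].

E
E ** T
T ** T
T <> F ** T
F <> F ** T
P <> F ** T
A <> F ** T
num <> F ** T
num <> P ** T
num <> A ** T
num <> num ** T
num <> num ** T <> F
num <> num ** F <> F
num <> num ** P <> F
num <> num ** A <> F
num <> num ** var <> F
num <> num ** var <> P
num <> num ** var <> A
num <> num ** var <> num

[E [E [T [T [F [P [A num]]]] <> [F [P [A num]]]]] ** [T [T [F [P [A var]]]] <> [F [P [A num]]]]]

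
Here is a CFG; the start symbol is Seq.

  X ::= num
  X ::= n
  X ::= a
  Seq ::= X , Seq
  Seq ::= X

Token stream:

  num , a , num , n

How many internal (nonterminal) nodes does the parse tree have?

[Seq [X num] , [Seq [X a] , [Seq [X num] , [Seq [X n]]]]]

8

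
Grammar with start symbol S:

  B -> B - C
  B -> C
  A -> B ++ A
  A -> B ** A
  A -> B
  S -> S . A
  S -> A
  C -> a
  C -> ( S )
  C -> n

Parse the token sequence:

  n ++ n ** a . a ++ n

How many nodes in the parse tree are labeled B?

[S [S [A [B [C n]] ++ [A [B [C n]] ** [A [B [C a]]]]]] . [A [B [C a]] ++ [A [B [C n]]]]]

5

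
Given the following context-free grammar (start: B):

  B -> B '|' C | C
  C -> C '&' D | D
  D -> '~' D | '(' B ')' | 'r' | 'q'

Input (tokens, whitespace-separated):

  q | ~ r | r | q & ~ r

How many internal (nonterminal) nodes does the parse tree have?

[B [B [B [B [C [D q]]] | [C [D ~ [D r]]]] | [C [D r]]] | [C [C [D q]] & [D ~ [D r]]]]

16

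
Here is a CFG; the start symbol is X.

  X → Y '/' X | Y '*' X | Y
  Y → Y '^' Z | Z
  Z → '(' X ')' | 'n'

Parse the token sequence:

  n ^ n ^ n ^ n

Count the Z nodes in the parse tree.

4

[X [Y [Y [Y [Y [Z n]] ^ [Z n]] ^ [Z n]] ^ [Z n]]]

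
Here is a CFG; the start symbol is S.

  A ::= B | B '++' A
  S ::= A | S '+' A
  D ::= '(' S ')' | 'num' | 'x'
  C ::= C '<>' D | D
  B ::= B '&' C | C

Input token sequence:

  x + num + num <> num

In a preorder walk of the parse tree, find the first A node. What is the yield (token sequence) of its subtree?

x

[S [S [S [A [B [C [D x]]]]] + [A [B [C [D num]]]]] + [A [B [C [C [D num]] <> [D num]]]]]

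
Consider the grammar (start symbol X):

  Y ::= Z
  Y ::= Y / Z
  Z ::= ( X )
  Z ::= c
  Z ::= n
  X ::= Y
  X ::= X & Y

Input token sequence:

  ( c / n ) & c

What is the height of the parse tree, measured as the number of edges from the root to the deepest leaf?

8

[X [X [Y [Z ( [X [Y [Y [Z c]] / [Z n]]] )]]] & [Y [Z c]]]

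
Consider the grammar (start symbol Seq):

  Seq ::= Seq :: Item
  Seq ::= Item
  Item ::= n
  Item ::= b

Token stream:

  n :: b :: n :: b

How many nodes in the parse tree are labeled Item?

4

[Seq [Seq [Seq [Seq [Item n]] :: [Item b]] :: [Item n]] :: [Item b]]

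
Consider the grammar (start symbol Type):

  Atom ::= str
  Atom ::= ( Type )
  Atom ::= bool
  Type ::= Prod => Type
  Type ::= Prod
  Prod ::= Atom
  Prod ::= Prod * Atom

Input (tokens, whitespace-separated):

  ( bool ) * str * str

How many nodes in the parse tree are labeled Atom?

[Type [Prod [Prod [Prod [Atom ( [Type [Prod [Atom bool]]] )]] * [Atom str]] * [Atom str]]]

4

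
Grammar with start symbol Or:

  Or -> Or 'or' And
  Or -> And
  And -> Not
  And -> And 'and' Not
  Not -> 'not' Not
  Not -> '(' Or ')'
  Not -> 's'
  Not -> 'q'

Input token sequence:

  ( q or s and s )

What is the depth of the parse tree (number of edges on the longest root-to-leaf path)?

[Or [And [Not ( [Or [Or [And [Not q]]] or [And [And [Not s]] and [Not s]]] )]]]

7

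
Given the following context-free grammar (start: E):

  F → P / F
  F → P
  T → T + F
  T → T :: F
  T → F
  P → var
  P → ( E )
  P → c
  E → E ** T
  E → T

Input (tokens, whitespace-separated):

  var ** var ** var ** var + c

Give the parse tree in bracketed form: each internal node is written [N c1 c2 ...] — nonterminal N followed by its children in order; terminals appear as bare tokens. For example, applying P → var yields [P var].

E
E ** T
E ** T ** T
E ** T ** T ** T
T ** T ** T ** T
F ** T ** T ** T
P ** T ** T ** T
var ** T ** T ** T
var ** F ** T ** T
var ** P ** T ** T
var ** var ** T ** T
var ** var ** F ** T
var ** var ** P ** T
var ** var ** var ** T
var ** var ** var ** T + F
var ** var ** var ** F + F
var ** var ** var ** P + F
var ** var ** var ** var + F
var ** var ** var ** var + P
var ** var ** var ** var + c

[E [E [E [E [T [F [P var]]]] ** [T [F [P var]]]] ** [T [F [P var]]]] ** [T [T [F [P var]]] + [F [P c]]]]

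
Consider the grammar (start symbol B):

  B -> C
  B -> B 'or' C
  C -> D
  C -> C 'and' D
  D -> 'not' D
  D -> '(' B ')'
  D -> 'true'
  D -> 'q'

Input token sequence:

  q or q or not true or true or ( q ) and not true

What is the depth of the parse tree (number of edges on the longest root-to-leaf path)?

7

[B [B [B [B [B [C [D q]]] or [C [D q]]] or [C [D not [D true]]]] or [C [D true]]] or [C [C [D ( [B [C [D q]]] )]] and [D not [D true]]]]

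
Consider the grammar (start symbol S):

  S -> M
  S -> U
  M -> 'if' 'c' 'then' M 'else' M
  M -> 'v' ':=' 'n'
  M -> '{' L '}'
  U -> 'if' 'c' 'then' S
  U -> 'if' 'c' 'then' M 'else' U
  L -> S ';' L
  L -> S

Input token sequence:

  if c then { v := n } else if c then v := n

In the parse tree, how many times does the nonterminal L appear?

[S [U if c then [M { [L [S [M v := n]]] }] else [U if c then [S [M v := n]]]]]

1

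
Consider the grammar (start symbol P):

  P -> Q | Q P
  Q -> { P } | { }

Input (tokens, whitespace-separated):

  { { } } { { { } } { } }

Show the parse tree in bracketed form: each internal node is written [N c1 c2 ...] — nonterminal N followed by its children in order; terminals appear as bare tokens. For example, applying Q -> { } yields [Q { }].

P
Q P
{ P } P
{ Q } P
{ { } } P
{ { } } Q
{ { } } { P }
{ { } } { Q P }
{ { } } { { P } P }
{ { } } { { Q } P }
{ { } } { { { } } P }
{ { } } { { { } } Q }
{ { } } { { { } } { } }

[P [Q { [P [Q { }]] }] [P [Q { [P [Q { [P [Q { }]] }] [P [Q { }]]] }]]]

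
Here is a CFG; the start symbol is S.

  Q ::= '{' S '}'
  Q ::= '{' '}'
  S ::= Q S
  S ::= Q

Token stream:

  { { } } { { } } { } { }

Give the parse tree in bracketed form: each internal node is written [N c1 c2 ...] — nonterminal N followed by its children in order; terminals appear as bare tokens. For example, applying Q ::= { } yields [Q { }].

S
Q S
{ S } S
{ Q } S
{ { } } S
{ { } } Q S
{ { } } { S } S
{ { } } { Q } S
{ { } } { { } } S
{ { } } { { } } Q S
{ { } } { { } } { } S
{ { } } { { } } { } Q
{ { } } { { } } { } { }

[S [Q { [S [Q { }]] }] [S [Q { [S [Q { }]] }] [S [Q { }] [S [Q { }]]]]]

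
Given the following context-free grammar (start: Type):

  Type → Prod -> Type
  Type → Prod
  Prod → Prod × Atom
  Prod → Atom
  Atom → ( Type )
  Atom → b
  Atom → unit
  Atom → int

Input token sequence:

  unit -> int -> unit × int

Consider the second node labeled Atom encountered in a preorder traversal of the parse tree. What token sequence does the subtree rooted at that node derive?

int

[Type [Prod [Atom unit]] -> [Type [Prod [Atom int]] -> [Type [Prod [Prod [Atom unit]] × [Atom int]]]]]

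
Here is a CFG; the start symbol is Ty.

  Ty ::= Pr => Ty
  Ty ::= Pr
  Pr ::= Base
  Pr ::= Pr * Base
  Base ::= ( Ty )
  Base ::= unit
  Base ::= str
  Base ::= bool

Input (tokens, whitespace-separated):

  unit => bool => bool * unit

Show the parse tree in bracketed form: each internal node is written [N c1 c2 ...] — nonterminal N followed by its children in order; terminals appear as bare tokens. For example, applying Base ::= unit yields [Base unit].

Ty
Pr => Ty
Base => Ty
unit => Ty
unit => Pr => Ty
unit => Base => Ty
unit => bool => Ty
unit => bool => Pr
unit => bool => Pr * Base
unit => bool => Base * Base
unit => bool => bool * Base
unit => bool => bool * unit

[Ty [Pr [Base unit]] => [Ty [Pr [Base bool]] => [Ty [Pr [Pr [Base bool]] * [Base unit]]]]]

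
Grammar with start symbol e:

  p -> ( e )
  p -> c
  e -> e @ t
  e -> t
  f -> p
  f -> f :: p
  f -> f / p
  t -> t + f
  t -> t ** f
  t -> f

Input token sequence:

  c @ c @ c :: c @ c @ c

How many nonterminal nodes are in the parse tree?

22

[e [e [e [e [e [t [f [p c]]]] @ [t [f [p c]]]] @ [t [f [f [p c]] :: [p c]]]] @ [t [f [p c]]]] @ [t [f [p c]]]]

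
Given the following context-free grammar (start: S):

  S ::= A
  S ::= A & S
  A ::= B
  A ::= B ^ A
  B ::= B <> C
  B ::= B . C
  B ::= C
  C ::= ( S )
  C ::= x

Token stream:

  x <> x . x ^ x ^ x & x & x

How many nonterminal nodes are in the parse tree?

[S [A [B [B [B [C x]] <> [C x]] . [C x]] ^ [A [B [C x]] ^ [A [B [C x]]]]] & [S [A [B [C x]]] & [S [A [B [C x]]]]]]

22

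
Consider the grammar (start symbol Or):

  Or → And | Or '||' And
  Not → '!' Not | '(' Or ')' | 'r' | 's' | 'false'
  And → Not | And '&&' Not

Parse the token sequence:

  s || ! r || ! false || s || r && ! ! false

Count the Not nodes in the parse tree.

10

[Or [Or [Or [Or [Or [And [Not s]]] || [And [Not ! [Not r]]]] || [And [Not ! [Not false]]]] || [And [Not s]]] || [And [And [Not r]] && [Not ! [Not ! [Not false]]]]]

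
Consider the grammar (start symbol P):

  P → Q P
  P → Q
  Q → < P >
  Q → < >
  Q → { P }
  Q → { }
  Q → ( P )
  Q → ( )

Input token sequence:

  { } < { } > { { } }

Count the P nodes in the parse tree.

[P [Q { }] [P [Q < [P [Q { }]] >] [P [Q { [P [Q { }]] }]]]]

5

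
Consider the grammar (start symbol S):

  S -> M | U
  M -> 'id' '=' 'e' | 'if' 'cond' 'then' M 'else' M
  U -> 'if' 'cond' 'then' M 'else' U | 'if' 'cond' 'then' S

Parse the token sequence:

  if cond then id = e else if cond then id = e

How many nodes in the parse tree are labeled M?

2

[S [U if cond then [M id = e] else [U if cond then [S [M id = e]]]]]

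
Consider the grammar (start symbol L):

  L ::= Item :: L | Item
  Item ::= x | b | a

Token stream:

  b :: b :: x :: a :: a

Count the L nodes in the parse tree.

[L [Item b] :: [L [Item b] :: [L [Item x] :: [L [Item a] :: [L [Item a]]]]]]

5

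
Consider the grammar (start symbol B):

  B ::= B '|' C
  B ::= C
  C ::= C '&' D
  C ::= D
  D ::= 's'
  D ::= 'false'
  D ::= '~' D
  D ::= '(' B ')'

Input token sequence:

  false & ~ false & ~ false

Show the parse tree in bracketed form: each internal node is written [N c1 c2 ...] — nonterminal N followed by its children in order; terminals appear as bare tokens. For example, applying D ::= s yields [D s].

[B [C [C [C [D false]] & [D ~ [D false]]] & [D ~ [D false]]]]

B
C
C & D
C & D & D
D & D & D
false & D & D
false & ~ D & D
false & ~ false & D
false & ~ false & ~ D
false & ~ false & ~ false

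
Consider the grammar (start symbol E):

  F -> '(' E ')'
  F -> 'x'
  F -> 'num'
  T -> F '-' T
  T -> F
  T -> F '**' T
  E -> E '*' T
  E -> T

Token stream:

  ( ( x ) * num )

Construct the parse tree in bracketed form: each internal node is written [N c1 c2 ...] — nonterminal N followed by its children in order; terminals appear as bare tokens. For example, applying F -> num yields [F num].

E
T
F
( E )
( E * T )
( T * T )
( F * T )
( ( E ) * T )
( ( T ) * T )
( ( F ) * T )
( ( x ) * T )
( ( x ) * F )
( ( x ) * num )

[E [T [F ( [E [E [T [F ( [E [T [F x]]] )]]] * [T [F num]]] )]]]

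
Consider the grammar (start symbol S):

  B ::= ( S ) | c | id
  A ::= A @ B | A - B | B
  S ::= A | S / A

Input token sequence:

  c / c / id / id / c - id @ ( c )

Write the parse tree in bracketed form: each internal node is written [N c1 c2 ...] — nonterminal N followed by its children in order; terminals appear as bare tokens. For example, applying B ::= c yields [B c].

S
S / A
S / A / A
S / A / A / A
S / A / A / A / A
A / A / A / A / A
B / A / A / A / A
c / A / A / A / A
c / B / A / A / A
c / c / A / A / A
c / c / B / A / A
c / c / id / A / A
c / c / id / B / A
c / c / id / id / A
c / c / id / id / A @ B
c / c / id / id / A - B @ B
c / c / id / id / B - B @ B
c / c / id / id / c - B @ B
c / c / id / id / c - id @ B
c / c / id / id / c - id @ ( S )
c / c / id / id / c - id @ ( A )
c / c / id / id / c - id @ ( B )
c / c / id / id / c - id @ ( c )

[S [S [S [S [S [A [B c]]] / [A [B c]]] / [A [B id]]] / [A [B id]]] / [A [A [A [B c]] - [B id]] @ [B ( [S [A [B c]]] )]]]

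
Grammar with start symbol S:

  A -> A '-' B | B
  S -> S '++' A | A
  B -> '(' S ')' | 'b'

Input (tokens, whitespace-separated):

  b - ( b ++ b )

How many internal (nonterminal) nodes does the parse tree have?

[S [A [A [B b]] - [B ( [S [S [A [B b]]] ++ [A [B b]]] )]]]

11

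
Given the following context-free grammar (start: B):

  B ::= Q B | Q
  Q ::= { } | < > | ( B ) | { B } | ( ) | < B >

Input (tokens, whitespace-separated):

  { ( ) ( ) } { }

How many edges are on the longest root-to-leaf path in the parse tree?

5

[B [Q { [B [Q ( )] [B [Q ( )]]] }] [B [Q { }]]]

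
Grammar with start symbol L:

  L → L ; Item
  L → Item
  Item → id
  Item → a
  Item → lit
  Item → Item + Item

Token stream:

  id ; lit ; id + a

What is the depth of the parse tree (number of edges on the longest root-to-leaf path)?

4

[L [L [L [Item id]] ; [Item lit]] ; [Item [Item id] + [Item a]]]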